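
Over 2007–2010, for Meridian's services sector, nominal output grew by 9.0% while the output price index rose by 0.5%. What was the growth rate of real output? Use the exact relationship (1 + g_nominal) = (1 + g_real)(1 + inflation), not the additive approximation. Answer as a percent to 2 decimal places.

(1 + g_nom) = (1 + g_real)(1 + π), so g_real = 1.0900 / 1.0050 − 1 = 0.08458.

8.46%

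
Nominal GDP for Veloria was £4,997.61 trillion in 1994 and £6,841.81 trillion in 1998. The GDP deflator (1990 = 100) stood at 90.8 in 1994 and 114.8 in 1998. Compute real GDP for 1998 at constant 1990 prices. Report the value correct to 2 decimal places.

£5,959.76 trillion

Real GDP = Nominal / (GDP deflator/100) = 6841.81 / 1.148 = 5959.76.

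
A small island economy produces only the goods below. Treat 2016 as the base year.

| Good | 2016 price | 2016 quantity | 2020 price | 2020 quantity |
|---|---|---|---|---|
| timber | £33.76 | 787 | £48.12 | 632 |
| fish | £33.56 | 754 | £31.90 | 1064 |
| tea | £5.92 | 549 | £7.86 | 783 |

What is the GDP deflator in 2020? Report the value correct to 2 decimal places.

Nominal GDP 2020 = 48.12·632 + 31.90·1064 + 7.86·783 = 70507.82.
Real GDP 2020 (at 2016 prices) = 33.76·632 + 33.56·1064 + 5.92·783 = 61679.52.
Deflator = Nominal/Real × 100 = 70507.82/61679.52 × 100 = 114.313.

114.31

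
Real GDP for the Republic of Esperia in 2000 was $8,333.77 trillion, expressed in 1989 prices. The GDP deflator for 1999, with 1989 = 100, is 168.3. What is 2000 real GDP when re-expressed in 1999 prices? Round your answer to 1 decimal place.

$14,025.7 trillion

Real GDP in 1999 prices = Real GDP in 1989 prices × (P_1999/P_1989) = 8333.77 × 1.683 = 14025.73.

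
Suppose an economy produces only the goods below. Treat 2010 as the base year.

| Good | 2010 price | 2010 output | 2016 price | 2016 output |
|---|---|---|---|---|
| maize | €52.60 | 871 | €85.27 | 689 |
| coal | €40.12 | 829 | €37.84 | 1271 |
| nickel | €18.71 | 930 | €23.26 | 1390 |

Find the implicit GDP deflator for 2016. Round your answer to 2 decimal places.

122.90

Nominal GDP 2016 = 85.27·689 + 37.84·1271 + 23.26·1390 = 139177.07.
Real GDP 2016 (at 2010 prices) = 52.60·689 + 40.12·1271 + 18.71·1390 = 113240.82.
Deflator = Nominal/Real × 100 = 139177.07/113240.82 × 100 = 122.904.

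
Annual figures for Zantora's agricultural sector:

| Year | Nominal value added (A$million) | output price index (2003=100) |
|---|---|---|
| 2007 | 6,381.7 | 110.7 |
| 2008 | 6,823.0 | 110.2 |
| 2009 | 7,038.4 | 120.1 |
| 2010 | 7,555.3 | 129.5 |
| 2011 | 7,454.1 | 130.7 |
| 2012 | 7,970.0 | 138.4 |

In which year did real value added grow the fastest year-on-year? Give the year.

2008

2008: real = 6823.0/1.102 = 6191.47; growth vs 2007 (5764.86) = 7.40%.
2009: real = 7038.4/1.201 = 5860.45; growth vs 2008 (6191.47) = -5.35%.
2010: real = 7555.3/1.295 = 5834.21; growth vs 2009 (5860.45) = -0.45%.
2011: real = 7454.1/1.307 = 5703.21; growth vs 2010 (5834.21) = -2.25%.
2012: real = 7970.0/1.384 = 5758.67; growth vs 2011 (5703.21) = 0.97%.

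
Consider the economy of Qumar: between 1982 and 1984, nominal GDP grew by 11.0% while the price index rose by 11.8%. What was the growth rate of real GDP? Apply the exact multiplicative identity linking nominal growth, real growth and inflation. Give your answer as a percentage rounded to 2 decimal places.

-0.72%

(1 + g_nom) = (1 + g_real)(1 + π), so g_real = 1.1100 / 1.1180 − 1 = -0.00716.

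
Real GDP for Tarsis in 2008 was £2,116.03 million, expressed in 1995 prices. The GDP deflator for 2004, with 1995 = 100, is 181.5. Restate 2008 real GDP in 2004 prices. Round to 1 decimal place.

£3,840.6 million

Real GDP in 2004 prices = Real GDP in 1995 prices × (P_2004/P_1995) = 2116.03 × 1.815 = 3840.59.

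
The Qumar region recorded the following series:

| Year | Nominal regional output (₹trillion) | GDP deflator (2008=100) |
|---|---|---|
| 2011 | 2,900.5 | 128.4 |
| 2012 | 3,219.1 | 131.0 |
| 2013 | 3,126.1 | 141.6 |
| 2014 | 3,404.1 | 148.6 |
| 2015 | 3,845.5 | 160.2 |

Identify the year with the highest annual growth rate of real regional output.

2012: real = 3219.1/1.310 = 2457.33; growth vs 2011 (2258.96) = 8.78%.
2013: real = 3126.1/1.416 = 2207.70; growth vs 2012 (2457.33) = -10.16%.
2014: real = 3404.1/1.486 = 2290.78; growth vs 2013 (2207.70) = 3.76%.
2015: real = 3845.5/1.602 = 2400.44; growth vs 2014 (2290.78) = 4.79%.

2012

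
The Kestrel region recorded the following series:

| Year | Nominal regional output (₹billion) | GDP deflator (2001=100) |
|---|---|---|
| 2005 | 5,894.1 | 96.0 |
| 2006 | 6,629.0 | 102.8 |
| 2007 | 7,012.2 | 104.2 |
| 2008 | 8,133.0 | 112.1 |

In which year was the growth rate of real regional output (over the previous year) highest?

2006: real = 6629.0/1.028 = 6448.44; growth vs 2005 (6139.69) = 5.03%.
2007: real = 7012.2/1.042 = 6729.56; growth vs 2006 (6448.44) = 4.36%.
2008: real = 8133.0/1.121 = 7255.13; growth vs 2007 (6729.56) = 7.81%.

2008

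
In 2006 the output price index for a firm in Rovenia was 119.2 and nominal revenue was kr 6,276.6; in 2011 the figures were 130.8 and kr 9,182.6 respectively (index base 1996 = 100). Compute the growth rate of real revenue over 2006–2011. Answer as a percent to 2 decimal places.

Real revenue 2006 = 6276.6 / 1.192 = 5265.60.
Real revenue 2011 = 9182.6 / 1.308 = 7020.34.
Real growth = 7020.34 / 5265.60 − 1 = 0.3332.

33.32%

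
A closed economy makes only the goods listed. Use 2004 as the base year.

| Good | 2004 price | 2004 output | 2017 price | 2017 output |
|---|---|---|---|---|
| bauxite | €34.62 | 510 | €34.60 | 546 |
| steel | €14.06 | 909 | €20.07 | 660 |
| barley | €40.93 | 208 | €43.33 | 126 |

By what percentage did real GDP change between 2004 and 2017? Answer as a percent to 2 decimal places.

Real GDP 2004 = Nominal GDP 2004 = 34.62·510 + 14.06·909 + 40.93·208 = 38950.18.
Real GDP 2017 (at 2004 prices) = 34.62·546 + 14.06·660 + 40.93·126 = 33339.30.
Real growth = 33339.30/38950.18 − 1 = -0.1441.

-14.41%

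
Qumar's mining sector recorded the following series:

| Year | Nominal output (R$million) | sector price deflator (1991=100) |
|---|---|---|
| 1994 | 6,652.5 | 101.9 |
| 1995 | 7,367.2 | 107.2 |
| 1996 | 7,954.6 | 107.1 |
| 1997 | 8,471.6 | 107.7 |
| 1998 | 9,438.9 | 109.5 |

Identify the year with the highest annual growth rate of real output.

1995: real = 7367.2/1.072 = 6872.39; growth vs 1994 (6528.46) = 5.27%.
1996: real = 7954.6/1.071 = 7427.26; growth vs 1995 (6872.39) = 8.07%.
1997: real = 8471.6/1.077 = 7865.92; growth vs 1996 (7427.26) = 5.91%.
1998: real = 9438.9/1.095 = 8620.00; growth vs 1997 (7865.92) = 9.59%.

1998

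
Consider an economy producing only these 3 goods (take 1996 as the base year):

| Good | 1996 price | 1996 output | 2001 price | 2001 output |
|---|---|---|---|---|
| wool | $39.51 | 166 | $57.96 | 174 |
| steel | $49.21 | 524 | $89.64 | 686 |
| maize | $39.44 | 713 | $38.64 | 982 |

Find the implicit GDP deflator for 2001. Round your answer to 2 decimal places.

138.00

Nominal GDP 2001 = 57.96·174 + 89.64·686 + 38.64·982 = 109522.56.
Real GDP 2001 (at 1996 prices) = 39.51·174 + 49.21·686 + 39.44·982 = 79362.88.
Deflator = Nominal/Real × 100 = 109522.56/79362.88 × 100 = 138.002.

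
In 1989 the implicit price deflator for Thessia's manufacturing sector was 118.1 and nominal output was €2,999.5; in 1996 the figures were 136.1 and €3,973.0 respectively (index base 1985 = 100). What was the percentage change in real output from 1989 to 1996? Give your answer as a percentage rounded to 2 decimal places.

Real output 1989 = 2999.5 / 1.181 = 2539.80.
Real output 1996 = 3973.0 / 1.361 = 2919.18.
Real growth = 2919.18 / 2539.80 − 1 = 0.1494.

14.94%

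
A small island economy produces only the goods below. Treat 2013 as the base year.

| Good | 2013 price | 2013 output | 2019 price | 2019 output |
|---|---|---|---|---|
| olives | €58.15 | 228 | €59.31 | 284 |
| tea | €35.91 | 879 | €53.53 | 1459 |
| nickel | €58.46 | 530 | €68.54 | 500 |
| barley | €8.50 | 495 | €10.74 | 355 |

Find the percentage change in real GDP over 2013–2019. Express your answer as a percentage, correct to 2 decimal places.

26.42%

Real GDP 2013 = Nominal GDP 2013 = 58.15·228 + 35.91·879 + 58.46·530 + 8.50·495 = 80014.39.
Real GDP 2019 (at 2013 prices) = 58.15·284 + 35.91·1459 + 58.46·500 + 8.50·355 = 101154.79.
Real growth = 101154.79/80014.39 − 1 = 0.2642.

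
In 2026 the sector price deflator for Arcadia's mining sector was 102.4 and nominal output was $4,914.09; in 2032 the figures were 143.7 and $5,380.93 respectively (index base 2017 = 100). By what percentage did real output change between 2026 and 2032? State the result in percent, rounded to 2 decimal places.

Deflate each year: 2026 → 4914.09/1.024 = 4798.92; 2032 → 5380.93/1.437 = 3744.56.
So real output changed by 3744.56/4798.92 − 1 = -0.2197, i.e. -21.97%.

-21.97%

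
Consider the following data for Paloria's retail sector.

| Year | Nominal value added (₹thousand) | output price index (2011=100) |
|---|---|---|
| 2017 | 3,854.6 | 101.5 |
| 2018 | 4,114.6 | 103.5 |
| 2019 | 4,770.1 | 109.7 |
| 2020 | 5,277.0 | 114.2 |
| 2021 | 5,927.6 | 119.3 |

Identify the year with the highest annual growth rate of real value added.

2018: real = 4114.6/1.035 = 3975.46; growth vs 2017 (3797.64) = 4.68%.
2019: real = 4770.1/1.097 = 4348.31; growth vs 2018 (3975.46) = 9.38%.
2020: real = 5277.0/1.142 = 4620.84; growth vs 2019 (4348.31) = 6.27%.
2021: real = 5927.6/1.193 = 4968.65; growth vs 2020 (4620.84) = 7.53%.

2019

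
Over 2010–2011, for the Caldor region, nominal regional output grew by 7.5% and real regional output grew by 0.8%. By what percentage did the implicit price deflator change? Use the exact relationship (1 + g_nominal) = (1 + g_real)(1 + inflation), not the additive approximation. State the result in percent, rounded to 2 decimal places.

(1 + g_nom) = (1 + g_real)(1 + π), so π = 1.0750 / 1.0080 − 1 = 0.06647.

6.65%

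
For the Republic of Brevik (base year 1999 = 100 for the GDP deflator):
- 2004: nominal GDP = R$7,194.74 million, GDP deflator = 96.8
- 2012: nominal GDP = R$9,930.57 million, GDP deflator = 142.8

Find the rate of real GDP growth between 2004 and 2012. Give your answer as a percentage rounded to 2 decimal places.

-6.44%

Deflate each year: 2004 → 7194.74/0.968 = 7432.58; 2012 → 9930.57/1.428 = 6954.18.
So real GDP changed by 6954.18/7432.58 − 1 = -0.0644, i.e. -6.44%.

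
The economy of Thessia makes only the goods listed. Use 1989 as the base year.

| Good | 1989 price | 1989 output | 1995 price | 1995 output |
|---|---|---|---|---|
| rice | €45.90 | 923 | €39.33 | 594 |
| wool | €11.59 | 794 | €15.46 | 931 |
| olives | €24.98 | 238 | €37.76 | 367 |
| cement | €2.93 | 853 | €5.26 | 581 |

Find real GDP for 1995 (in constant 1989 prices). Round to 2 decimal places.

€48924.88

Real GDP 1995 = Σ (p_1989 × q_1995) = 45.90·594 + 11.59·931 + 24.98·367 + 2.93·581 = 48924.88.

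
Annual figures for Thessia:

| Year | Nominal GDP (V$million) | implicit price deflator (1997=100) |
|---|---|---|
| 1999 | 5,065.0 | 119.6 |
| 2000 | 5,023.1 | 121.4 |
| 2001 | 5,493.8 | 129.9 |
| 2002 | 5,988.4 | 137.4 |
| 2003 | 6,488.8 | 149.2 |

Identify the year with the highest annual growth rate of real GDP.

2000: real = 5023.1/1.214 = 4137.64; growth vs 1999 (4234.95) = -2.30%.
2001: real = 5493.8/1.299 = 4229.25; growth vs 2000 (4137.64) = 2.21%.
2002: real = 5988.4/1.374 = 4358.37; growth vs 2001 (4229.25) = 3.05%.
2003: real = 6488.8/1.492 = 4349.06; growth vs 2002 (4358.37) = -0.21%.

2002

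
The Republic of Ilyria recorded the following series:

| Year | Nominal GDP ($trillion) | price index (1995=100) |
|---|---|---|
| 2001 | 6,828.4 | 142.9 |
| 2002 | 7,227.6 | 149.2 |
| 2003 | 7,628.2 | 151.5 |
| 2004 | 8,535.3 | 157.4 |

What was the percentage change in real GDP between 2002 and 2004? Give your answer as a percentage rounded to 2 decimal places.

11.94%

Real GDP 2002 = 7227.6/1.492 = 4844.24.
Real GDP 2004 = 8535.3/1.574 = 5422.68.
Change = 5422.68/4844.24 − 1 = 0.1194.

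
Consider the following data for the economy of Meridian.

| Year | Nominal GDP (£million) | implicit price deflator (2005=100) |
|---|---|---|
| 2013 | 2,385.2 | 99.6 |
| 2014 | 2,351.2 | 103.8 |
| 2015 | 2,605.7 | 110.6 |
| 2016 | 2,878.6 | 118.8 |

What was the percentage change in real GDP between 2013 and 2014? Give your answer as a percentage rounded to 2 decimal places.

-5.41%

Real GDP 2013 = 2385.2/0.996 = 2394.78.
Real GDP 2014 = 2351.2/1.038 = 2265.13.
Change = 2265.13/2394.78 − 1 = -0.0541.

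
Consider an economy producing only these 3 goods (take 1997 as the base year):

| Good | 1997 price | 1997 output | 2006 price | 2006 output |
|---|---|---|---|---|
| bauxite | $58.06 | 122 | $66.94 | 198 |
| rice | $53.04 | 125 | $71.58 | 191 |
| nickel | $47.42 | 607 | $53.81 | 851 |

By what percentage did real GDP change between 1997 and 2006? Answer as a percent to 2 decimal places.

45.85%

Real GDP 1997 = Nominal GDP 1997 = 58.06·122 + 53.04·125 + 47.42·607 = 42497.26.
Real GDP 2006 (at 1997 prices) = 58.06·198 + 53.04·191 + 47.42·851 = 61980.94.
Real growth = 61980.94/42497.26 − 1 = 0.4585.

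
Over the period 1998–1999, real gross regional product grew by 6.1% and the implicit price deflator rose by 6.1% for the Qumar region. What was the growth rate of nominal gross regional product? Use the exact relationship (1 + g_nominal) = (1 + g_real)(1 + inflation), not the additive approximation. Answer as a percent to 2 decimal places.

(1 + g_nom) = (1 + g_real)(1 + π) = 1.0610 × 1.0610 = 1.12572.

12.57%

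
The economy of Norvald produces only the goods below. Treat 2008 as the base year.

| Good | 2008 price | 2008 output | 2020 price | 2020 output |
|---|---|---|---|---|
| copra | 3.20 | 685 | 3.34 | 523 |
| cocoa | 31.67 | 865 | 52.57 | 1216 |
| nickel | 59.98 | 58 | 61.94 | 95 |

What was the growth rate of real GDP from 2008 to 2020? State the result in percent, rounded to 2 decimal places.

Real GDP 2008 = Nominal GDP 2008 = 3.20·685 + 31.67·865 + 59.98·58 = 33065.39.
Real GDP 2020 (at 2008 prices) = 3.20·523 + 31.67·1216 + 59.98·95 = 45882.42.
Real growth = 45882.42/33065.39 − 1 = 0.3876.

38.76%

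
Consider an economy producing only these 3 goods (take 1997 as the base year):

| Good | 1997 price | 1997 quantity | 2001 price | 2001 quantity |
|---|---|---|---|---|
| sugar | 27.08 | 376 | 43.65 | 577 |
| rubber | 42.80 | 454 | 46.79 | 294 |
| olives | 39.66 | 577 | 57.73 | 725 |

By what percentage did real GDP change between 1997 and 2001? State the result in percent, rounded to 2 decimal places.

8.50%

Real GDP 1997 = Nominal GDP 1997 = 27.08·376 + 42.80·454 + 39.66·577 = 52497.10.
Real GDP 2001 (at 1997 prices) = 27.08·577 + 42.80·294 + 39.66·725 = 56961.86.
Real growth = 56961.86/52497.10 − 1 = 0.0850.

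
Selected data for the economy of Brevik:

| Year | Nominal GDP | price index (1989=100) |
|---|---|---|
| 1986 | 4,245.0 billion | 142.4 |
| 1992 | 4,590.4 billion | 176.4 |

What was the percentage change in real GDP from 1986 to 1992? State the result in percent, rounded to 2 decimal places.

Deflate each year: 1986 → 4245.0/1.424 = 2981.04; 1992 → 4590.4/1.764 = 2602.27.
So real GDP changed by 2602.27/2981.04 − 1 = -0.1271, i.e. -12.71%.

-12.71%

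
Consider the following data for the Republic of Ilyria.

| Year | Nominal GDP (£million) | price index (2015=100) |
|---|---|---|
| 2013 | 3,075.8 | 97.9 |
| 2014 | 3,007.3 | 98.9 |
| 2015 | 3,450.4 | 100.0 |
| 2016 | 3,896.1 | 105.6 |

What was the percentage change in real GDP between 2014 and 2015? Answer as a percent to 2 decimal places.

13.47%

Real GDP 2014 = 3007.3/0.989 = 3040.75.
Real GDP 2015 = 3450.4/1.000 = 3450.40.
Change = 3450.40/3040.75 − 1 = 0.1347.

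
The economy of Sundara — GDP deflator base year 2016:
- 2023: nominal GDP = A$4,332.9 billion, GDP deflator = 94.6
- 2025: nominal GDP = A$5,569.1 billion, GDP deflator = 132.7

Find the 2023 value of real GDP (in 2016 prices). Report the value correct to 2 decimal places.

Real GDP = Nominal / (GDP deflator/100) = 4332.9 / 0.946 = 4580.23.

A$4,580.23 billion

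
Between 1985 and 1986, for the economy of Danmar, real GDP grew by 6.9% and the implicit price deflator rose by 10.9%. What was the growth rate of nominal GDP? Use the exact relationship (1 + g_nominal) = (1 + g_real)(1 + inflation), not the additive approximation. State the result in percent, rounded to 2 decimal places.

18.55%

(1 + g_nom) = (1 + g_real)(1 + π) = 1.0690 × 1.1090 = 1.18552.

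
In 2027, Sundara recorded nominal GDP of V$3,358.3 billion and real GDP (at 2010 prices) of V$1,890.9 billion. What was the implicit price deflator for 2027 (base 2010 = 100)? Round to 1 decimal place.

177.6

implicit price deflator = (Nominal / Real) × 100 = 3358.3 / 1890.9 × 100 = 177.60.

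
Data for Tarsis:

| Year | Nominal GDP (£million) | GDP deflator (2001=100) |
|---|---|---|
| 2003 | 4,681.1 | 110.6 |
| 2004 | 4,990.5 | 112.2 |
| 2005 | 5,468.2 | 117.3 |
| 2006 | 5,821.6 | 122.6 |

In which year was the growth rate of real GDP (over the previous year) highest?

2004: real = 4990.5/1.122 = 4447.86; growth vs 2003 (4232.46) = 5.09%.
2005: real = 5468.2/1.173 = 4661.72; growth vs 2004 (4447.86) = 4.81%.
2006: real = 5821.6/1.226 = 4748.45; growth vs 2005 (4661.72) = 1.86%.

2004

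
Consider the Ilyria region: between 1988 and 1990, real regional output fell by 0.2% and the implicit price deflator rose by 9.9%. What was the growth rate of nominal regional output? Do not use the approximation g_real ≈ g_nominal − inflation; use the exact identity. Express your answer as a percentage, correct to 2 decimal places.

(1 + g_nom) = (1 + g_real)(1 + π) = 0.9980 × 1.0990 = 1.09680.

9.68%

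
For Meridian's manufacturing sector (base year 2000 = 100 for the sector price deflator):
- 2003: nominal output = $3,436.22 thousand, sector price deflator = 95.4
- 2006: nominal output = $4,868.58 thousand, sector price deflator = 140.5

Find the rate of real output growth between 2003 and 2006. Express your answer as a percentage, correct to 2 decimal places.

-3.80%

Real output 2003 = 3436.22 / 0.954 = 3601.91.
Real output 2006 = 4868.58 / 1.405 = 3465.18.
Real growth = 3465.18 / 3601.91 − 1 = -0.0380.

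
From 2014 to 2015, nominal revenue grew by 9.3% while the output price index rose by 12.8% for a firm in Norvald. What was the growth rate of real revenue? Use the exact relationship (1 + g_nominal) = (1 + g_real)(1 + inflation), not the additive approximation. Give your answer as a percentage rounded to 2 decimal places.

-3.10%

(1 + g_nom) = (1 + g_real)(1 + π), so g_real = 1.0930 / 1.1280 − 1 = -0.03103.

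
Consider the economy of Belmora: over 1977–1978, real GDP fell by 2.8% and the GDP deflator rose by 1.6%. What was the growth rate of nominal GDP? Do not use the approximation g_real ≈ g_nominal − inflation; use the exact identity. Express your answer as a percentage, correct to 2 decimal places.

-1.24%

(1 + g_nom) = (1 + g_real)(1 + π) = 0.9720 × 1.0160 = 0.98755.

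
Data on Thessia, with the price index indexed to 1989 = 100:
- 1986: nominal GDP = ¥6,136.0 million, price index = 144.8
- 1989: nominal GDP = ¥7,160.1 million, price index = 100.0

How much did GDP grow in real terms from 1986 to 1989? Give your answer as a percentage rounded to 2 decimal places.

68.97%

Real GDP 1986 = 6136.0 / 1.448 = 4237.57.
Real GDP 1989 = 7160.1 / 1.000 = 7160.10.
Real growth = 7160.10 / 4237.57 − 1 = 0.6897.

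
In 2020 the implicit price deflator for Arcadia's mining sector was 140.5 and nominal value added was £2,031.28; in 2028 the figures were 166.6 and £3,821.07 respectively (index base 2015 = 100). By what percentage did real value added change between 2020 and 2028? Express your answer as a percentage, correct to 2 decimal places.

58.64%

Real value added 2020 = 2031.28 / 1.405 = 1445.75.
Real value added 2028 = 3821.07 / 1.666 = 2293.56.
Real growth = 2293.56 / 1445.75 − 1 = 0.5864.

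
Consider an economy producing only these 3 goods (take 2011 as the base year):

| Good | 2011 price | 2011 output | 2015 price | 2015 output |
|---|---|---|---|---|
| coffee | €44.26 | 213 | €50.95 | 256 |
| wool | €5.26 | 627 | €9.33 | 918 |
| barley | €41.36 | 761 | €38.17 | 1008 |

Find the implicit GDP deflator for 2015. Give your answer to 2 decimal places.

Nominal GDP 2015 = 50.95·256 + 9.33·918 + 38.17·1008 = 60083.50.
Real GDP 2015 (at 2011 prices) = 44.26·256 + 5.26·918 + 41.36·1008 = 57850.12.
Deflator = Nominal/Real × 100 = 60083.50/57850.12 × 100 = 103.861.

103.86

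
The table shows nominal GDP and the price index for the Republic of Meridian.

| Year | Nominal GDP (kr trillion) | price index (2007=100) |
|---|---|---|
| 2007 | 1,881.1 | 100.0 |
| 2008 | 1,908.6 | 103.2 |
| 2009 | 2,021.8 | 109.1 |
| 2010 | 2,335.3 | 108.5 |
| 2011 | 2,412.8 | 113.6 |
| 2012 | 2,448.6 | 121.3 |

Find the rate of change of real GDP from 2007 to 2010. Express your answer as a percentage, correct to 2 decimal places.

Real GDP 2007 = 1881.1/1.000 = 1881.10.
Real GDP 2010 = 2335.3/1.085 = 2152.35.
Change = 2152.35/1881.10 − 1 = 0.1442.

14.42%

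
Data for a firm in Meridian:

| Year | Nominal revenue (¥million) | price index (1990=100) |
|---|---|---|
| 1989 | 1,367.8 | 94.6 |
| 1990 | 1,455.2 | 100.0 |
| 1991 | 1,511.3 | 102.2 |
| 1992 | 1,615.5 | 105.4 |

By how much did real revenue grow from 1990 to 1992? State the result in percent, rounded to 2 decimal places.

5.33%

Real revenue 1990 = 1455.2/1.000 = 1455.20.
Real revenue 1992 = 1615.5/1.054 = 1532.73.
Change = 1532.73/1455.20 − 1 = 0.0533.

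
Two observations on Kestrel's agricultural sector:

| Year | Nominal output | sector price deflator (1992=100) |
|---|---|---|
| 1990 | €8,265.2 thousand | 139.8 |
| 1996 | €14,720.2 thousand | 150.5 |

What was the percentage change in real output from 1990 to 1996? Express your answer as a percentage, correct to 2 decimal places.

65.44%

Deflate each year: 1990 → 8265.2/1.398 = 5912.16; 1996 → 14720.2/1.505 = 9780.86.
So real output changed by 9780.86/5912.16 − 1 = 0.6544, i.e. 65.44%.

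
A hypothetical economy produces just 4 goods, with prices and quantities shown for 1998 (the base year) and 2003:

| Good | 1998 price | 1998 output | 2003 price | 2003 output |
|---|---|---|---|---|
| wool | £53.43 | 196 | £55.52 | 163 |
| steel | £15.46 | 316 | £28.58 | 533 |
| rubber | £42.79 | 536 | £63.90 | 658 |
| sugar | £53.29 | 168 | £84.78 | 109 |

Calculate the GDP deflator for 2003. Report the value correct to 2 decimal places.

Nominal GDP 2003 = 55.52·163 + 28.58·533 + 63.90·658 + 84.78·109 = 75570.12.
Real GDP 2003 (at 1998 prices) = 53.43·163 + 15.46·533 + 42.79·658 + 53.29·109 = 50913.70.
Deflator = Nominal/Real × 100 = 75570.12/50913.70 × 100 = 148.428.

148.43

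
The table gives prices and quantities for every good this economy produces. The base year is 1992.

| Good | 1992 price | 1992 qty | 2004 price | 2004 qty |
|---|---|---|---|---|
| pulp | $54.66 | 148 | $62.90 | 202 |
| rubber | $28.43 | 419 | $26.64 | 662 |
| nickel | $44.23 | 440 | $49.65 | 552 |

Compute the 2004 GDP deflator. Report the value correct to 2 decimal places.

106.40

Nominal GDP 2004 = 62.90·202 + 26.64·662 + 49.65·552 = 57748.28.
Real GDP 2004 (at 1992 prices) = 54.66·202 + 28.43·662 + 44.23·552 = 54276.94.
Deflator = Nominal/Real × 100 = 57748.28/54276.94 × 100 = 106.396.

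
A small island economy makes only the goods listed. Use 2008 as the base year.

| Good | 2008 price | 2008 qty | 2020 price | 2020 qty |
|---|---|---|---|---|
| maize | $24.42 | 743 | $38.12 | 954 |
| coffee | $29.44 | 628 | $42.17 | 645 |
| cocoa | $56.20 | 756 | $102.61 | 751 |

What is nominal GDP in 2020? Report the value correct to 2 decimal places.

$140626.24

Nominal GDP 2020 = Σ (p_2020 × q_2020) = 38.12·954 + 42.17·645 + 102.61·751 = 140626.24.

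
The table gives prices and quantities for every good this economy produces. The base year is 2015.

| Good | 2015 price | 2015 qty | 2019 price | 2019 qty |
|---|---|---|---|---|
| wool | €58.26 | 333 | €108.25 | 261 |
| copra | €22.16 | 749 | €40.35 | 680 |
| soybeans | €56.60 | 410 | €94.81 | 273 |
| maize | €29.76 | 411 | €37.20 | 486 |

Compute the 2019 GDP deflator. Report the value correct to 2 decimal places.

Nominal GDP 2019 = 108.25·261 + 40.35·680 + 94.81·273 + 37.20·486 = 99653.58.
Real GDP 2019 (at 2015 prices) = 58.26·261 + 22.16·680 + 56.60·273 + 29.76·486 = 60189.82.
Deflator = Nominal/Real × 100 = 99653.58/60189.82 × 100 = 165.566.

165.57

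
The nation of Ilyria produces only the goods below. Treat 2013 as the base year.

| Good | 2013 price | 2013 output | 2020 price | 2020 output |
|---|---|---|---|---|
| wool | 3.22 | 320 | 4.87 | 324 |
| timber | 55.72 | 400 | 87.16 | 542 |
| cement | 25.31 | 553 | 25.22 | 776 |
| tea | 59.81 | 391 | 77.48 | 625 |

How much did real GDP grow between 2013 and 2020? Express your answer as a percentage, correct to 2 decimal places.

Real GDP 2013 = Nominal GDP 2013 = 3.22·320 + 55.72·400 + 25.31·553 + 59.81·391 = 60700.54.
Real GDP 2020 (at 2013 prices) = 3.22·324 + 55.72·542 + 25.31·776 + 59.81·625 = 88265.33.
Real growth = 88265.33/60700.54 − 1 = 0.4541.

45.41%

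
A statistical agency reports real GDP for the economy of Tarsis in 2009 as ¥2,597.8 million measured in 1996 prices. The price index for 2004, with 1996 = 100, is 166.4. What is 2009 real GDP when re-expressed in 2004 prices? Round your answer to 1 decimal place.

¥4,322.7 million

Real GDP in 2004 prices = Real GDP in 1996 prices × (P_2004/P_1996) = 2597.8 × 1.664 = 4322.74.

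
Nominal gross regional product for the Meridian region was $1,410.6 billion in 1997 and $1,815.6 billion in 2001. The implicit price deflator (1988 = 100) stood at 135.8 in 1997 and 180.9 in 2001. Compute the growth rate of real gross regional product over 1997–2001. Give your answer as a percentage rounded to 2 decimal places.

-3.38%

Real gross regional product 1997 = 1410.6 / 1.358 = 1038.73.
Real gross regional product 2001 = 1815.6 / 1.809 = 1003.65.
Real growth = 1003.65 / 1038.73 − 1 = -0.0338.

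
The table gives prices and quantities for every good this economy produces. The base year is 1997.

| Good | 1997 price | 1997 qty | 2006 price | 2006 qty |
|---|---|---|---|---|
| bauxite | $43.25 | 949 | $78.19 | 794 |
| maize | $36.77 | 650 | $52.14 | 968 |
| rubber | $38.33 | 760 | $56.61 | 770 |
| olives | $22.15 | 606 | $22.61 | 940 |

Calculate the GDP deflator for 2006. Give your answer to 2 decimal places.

Nominal GDP 2006 = 78.19·794 + 52.14·968 + 56.61·770 + 22.61·940 = 177397.48.
Real GDP 2006 (at 1997 prices) = 43.25·794 + 36.77·968 + 38.33·770 + 22.15·940 = 120268.96.
Deflator = Nominal/Real × 100 = 177397.48/120268.96 × 100 = 147.501.

147.50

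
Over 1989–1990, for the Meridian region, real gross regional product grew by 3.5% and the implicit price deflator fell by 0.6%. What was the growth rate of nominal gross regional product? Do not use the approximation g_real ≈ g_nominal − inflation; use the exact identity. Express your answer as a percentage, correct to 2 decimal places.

2.88%

(1 + g_nom) = (1 + g_real)(1 + π) = 1.0350 × 0.9940 = 1.02879.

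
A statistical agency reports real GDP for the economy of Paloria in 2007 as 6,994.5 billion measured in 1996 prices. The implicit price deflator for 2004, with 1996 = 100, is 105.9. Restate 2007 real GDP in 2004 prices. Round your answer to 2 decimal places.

7,407.18 billion

Real GDP in 2004 prices = Real GDP in 1996 prices × (P_2004/P_1996) = 6994.5 × 1.059 = 7407.18.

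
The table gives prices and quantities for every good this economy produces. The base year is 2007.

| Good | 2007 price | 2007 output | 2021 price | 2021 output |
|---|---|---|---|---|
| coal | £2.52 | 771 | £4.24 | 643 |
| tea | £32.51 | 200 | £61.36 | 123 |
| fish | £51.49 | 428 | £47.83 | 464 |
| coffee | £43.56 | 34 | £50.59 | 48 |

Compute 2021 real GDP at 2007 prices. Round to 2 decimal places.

£31601.33

Real GDP 2021 = Σ (p_2007 × q_2021) = 2.52·643 + 32.51·123 + 51.49·464 + 43.56·48 = 31601.33.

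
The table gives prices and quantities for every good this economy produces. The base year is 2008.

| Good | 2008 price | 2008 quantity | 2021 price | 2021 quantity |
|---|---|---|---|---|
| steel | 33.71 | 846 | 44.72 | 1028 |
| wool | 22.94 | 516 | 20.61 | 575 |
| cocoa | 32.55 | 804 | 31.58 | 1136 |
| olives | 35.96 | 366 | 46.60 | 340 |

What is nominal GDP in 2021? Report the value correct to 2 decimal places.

Nominal GDP 2021 = Σ (p_2021 × q_2021) = 44.72·1028 + 20.61·575 + 31.58·1136 + 46.60·340 = 109541.79.

109541.79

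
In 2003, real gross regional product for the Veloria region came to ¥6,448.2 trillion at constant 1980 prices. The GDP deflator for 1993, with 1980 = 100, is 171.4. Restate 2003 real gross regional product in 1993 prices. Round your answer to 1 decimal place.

¥11,052.2 trillion

Real gross regional product in 1993 prices = Real gross regional product in 1980 prices × (P_1993/P_1980) = 6448.2 × 1.714 = 11052.21.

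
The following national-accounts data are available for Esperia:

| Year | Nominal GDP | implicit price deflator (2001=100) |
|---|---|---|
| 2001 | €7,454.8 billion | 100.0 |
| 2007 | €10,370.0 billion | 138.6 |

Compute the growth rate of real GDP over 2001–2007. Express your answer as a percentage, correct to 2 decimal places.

0.36%

Real GDP 2001 = 7454.8 / 1.000 = 7454.80.
Real GDP 2007 = 10370.0 / 1.386 = 7481.96.
Real growth = 7481.96 / 7454.80 − 1 = 0.0036.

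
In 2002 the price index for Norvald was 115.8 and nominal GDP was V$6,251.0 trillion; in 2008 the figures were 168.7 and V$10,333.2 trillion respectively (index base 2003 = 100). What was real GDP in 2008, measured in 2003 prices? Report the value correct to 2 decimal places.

V$6,125.19 trillion

Real GDP = Nominal / (price index/100) = 10333.2 / 1.687 = 6125.19.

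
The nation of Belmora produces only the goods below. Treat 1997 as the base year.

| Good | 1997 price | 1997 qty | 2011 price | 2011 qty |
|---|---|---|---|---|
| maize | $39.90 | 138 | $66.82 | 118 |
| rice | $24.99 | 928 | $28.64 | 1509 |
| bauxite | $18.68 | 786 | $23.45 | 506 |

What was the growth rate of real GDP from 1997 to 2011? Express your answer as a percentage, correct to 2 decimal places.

Real GDP 1997 = Nominal GDP 1997 = 39.90·138 + 24.99·928 + 18.68·786 = 43379.40.
Real GDP 2011 (at 1997 prices) = 39.90·118 + 24.99·1509 + 18.68·506 = 51870.19.
Real growth = 51870.19/43379.40 − 1 = 0.1957.

19.57%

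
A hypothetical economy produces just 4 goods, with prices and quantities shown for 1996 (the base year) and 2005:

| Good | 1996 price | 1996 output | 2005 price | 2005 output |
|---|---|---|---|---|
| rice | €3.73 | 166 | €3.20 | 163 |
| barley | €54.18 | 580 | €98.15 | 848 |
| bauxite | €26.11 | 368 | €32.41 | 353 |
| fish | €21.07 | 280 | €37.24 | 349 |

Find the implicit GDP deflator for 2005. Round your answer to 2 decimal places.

Nominal GDP 2005 = 3.20·163 + 98.15·848 + 32.41·353 + 37.24·349 = 108190.29.
Real GDP 2005 (at 1996 prices) = 3.73·163 + 54.18·848 + 26.11·353 + 21.07·349 = 63122.89.
Deflator = Nominal/Real × 100 = 108190.29/63122.89 × 100 = 171.396.

171.40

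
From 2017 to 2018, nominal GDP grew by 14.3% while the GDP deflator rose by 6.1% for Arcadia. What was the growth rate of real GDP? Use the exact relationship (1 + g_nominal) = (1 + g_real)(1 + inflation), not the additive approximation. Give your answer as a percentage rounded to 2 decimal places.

(1 + g_nom) = (1 + g_real)(1 + π), so g_real = 1.1430 / 1.0610 − 1 = 0.07729.

7.73%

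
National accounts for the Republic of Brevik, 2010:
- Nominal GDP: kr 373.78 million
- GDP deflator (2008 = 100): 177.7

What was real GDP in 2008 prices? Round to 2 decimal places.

Real GDP = Nominal / (GDP deflator/100) = 373.78 / 1.777 = 210.34.

kr 210.34 million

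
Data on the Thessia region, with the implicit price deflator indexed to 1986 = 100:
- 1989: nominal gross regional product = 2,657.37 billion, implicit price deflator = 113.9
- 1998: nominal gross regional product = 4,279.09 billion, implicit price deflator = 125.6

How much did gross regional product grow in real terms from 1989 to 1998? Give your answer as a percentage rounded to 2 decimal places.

46.03%

Deflate each year: 1989 → 2657.37/1.139 = 2333.07; 1998 → 4279.09/1.256 = 3406.92.
So real gross regional product changed by 3406.92/2333.07 − 1 = 0.4603, i.e. 46.03%.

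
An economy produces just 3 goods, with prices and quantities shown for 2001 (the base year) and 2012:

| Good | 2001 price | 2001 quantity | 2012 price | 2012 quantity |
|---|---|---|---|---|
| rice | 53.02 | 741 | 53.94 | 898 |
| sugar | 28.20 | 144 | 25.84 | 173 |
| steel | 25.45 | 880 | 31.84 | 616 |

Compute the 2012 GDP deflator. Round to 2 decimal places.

106.39

Nominal GDP 2012 = 53.94·898 + 25.84·173 + 31.84·616 = 72521.88.
Real GDP 2012 (at 2001 prices) = 53.02·898 + 28.20·173 + 25.45·616 = 68167.76.
Deflator = Nominal/Real × 100 = 72521.88/68167.76 × 100 = 106.387.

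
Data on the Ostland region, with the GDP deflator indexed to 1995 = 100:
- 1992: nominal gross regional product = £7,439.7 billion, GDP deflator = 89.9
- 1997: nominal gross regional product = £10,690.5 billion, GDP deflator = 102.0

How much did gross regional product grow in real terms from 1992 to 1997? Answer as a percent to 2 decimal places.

26.65%

Deflate each year: 1992 → 7439.7/0.899 = 8275.53; 1997 → 10690.5/1.020 = 10480.88.
So real gross regional product changed by 10480.88/8275.53 − 1 = 0.2665, i.e. 26.65%.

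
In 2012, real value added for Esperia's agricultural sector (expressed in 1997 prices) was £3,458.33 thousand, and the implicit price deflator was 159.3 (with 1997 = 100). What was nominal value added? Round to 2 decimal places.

Nominal value added = Real × (implicit price deflator/100) = 3458.33 × 1.593 = 5509.12.

£5,509.12 thousand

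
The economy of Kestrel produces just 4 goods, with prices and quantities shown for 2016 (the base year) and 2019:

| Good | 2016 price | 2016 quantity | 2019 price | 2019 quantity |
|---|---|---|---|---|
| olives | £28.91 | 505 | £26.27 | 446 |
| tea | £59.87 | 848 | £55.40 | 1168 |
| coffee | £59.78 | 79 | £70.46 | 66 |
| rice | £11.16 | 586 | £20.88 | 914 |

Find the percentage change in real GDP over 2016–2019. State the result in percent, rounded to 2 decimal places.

26.54%

Real GDP 2016 = Nominal GDP 2016 = 28.91·505 + 59.87·848 + 59.78·79 + 11.16·586 = 76631.69.
Real GDP 2019 (at 2016 prices) = 28.91·446 + 59.87·1168 + 59.78·66 + 11.16·914 = 96967.74.
Real growth = 96967.74/76631.69 − 1 = 0.2654.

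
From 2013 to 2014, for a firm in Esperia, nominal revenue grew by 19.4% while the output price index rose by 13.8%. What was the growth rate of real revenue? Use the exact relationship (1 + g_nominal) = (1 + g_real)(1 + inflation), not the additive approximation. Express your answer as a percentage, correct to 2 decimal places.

(1 + g_nom) = (1 + g_real)(1 + π), so g_real = 1.1940 / 1.1380 − 1 = 0.04921.

4.92%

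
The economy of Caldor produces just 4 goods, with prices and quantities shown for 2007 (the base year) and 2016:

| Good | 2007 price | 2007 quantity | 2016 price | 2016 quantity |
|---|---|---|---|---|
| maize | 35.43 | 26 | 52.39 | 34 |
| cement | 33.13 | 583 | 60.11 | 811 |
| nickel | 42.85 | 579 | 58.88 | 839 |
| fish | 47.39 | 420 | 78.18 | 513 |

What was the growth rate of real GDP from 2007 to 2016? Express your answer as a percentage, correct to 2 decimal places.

Real GDP 2007 = Nominal GDP 2007 = 35.43·26 + 33.13·583 + 42.85·579 + 47.39·420 = 64949.92.
Real GDP 2016 (at 2007 prices) = 35.43·34 + 33.13·811 + 42.85·839 + 47.39·513 = 88335.27.
Real growth = 88335.27/64949.92 − 1 = 0.3601.

36.01%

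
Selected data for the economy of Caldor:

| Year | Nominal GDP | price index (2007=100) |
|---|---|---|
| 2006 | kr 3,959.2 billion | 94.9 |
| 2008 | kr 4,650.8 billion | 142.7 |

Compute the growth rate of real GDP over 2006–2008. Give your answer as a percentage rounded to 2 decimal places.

-21.88%

Deflate each year: 2006 → 3959.2/0.949 = 4171.97; 2008 → 4650.8/1.427 = 3259.15.
So real GDP changed by 3259.15/4171.97 − 1 = -0.2188, i.e. -21.88%.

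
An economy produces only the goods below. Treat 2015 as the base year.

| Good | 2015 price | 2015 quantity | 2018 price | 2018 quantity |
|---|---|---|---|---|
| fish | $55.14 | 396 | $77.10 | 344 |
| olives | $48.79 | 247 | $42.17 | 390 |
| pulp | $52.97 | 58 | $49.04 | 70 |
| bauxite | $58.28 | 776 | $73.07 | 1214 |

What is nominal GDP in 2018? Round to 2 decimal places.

Nominal GDP 2018 = Σ (p_2018 × q_2018) = 77.10·344 + 42.17·390 + 49.04·70 + 73.07·1214 = 135108.48.

$135108.48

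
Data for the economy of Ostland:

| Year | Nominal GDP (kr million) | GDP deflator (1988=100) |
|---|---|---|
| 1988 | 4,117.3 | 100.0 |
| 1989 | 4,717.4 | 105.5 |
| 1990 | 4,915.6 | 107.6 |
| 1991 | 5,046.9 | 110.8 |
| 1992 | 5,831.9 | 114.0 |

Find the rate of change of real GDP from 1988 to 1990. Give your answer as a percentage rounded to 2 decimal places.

Real GDP 1988 = 4117.3/1.000 = 4117.30.
Real GDP 1990 = 4915.6/1.076 = 4568.40.
Change = 4568.40/4117.30 − 1 = 0.1096.

10.96%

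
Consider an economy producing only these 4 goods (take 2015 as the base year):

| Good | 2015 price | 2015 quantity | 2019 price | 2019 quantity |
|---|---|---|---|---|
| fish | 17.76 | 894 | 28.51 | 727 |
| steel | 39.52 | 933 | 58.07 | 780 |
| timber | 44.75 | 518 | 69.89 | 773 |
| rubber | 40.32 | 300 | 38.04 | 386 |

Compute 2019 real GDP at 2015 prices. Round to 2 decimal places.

Real GDP 2019 = Σ (p_2015 × q_2019) = 17.76·727 + 39.52·780 + 44.75·773 + 40.32·386 = 93892.39.

93892.39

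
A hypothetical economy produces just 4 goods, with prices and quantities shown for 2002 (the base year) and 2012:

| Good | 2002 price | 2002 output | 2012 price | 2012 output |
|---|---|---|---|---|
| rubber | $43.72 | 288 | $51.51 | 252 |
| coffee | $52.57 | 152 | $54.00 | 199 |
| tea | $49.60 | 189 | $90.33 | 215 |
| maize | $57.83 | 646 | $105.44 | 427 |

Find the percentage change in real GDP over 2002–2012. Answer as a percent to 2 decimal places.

Real GDP 2002 = Nominal GDP 2002 = 43.72·288 + 52.57·152 + 49.60·189 + 57.83·646 = 67314.58.
Real GDP 2012 (at 2002 prices) = 43.72·252 + 52.57·199 + 49.60·215 + 57.83·427 = 56836.28.
Real growth = 56836.28/67314.58 − 1 = -0.1557.

-15.57%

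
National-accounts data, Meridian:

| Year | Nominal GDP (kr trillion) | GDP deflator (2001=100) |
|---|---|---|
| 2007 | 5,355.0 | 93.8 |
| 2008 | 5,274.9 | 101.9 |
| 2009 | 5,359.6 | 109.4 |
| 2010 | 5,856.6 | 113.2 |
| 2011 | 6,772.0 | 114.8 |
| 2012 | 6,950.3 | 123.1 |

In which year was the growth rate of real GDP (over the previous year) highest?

2008: real = 5274.9/1.019 = 5176.55; growth vs 2007 (5708.96) = -9.33%.
2009: real = 5359.6/1.094 = 4899.09; growth vs 2008 (5176.55) = -5.36%.
2010: real = 5856.6/1.132 = 5173.67; growth vs 2009 (4899.09) = 5.60%.
2011: real = 6772.0/1.148 = 5898.95; growth vs 2010 (5173.67) = 14.02%.
2012: real = 6950.3/1.231 = 5646.06; growth vs 2011 (5898.95) = -4.29%.

2011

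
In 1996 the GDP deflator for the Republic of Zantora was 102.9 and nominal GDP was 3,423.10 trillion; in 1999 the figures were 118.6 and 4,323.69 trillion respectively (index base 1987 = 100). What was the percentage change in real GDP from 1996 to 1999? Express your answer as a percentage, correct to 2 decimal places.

Deflate each year: 1996 → 3423.10/1.029 = 3326.63; 1999 → 4323.69/1.186 = 3645.61.
So real GDP changed by 3645.61/3326.63 − 1 = 0.0959, i.e. 9.59%.

9.59%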